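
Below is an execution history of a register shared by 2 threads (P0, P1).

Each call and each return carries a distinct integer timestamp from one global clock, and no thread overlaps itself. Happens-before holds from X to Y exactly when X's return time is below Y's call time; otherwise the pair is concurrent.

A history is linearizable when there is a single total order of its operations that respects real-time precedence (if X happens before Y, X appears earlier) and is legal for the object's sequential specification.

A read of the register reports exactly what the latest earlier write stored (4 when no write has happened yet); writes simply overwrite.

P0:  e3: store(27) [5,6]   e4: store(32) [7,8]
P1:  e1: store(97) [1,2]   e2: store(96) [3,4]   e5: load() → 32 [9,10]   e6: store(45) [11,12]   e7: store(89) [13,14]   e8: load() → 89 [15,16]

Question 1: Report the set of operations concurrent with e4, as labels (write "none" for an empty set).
none

e4 spans [7,8]: anything still running between times 7 and 8 counts as concurrent
e1 [1,2]: before
e2 [3,4]: before
e3 [5,6]: before
e5 [9,10]: after
e6 [11,12]: after
e7 [13,14]: after
e8 [15,16]: after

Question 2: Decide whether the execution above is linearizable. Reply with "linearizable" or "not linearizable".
linearizable

a witness: e1, e2, e3, e4, e5, e6, e7, e8
step 1: e1 store(97) — value 97
step 2: e2 store(96) — value 96
step 3: e3 store(27) — value 27
step 4: e4 store(32) — value 32
step 5: e5 load() → 32 — value 32
step 6: e6 store(45) — value 45
step 7: e7 store(89) — value 89
step 8: e8 load() → 89 — value 89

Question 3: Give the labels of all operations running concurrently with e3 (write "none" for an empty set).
none

concurrent with e3 ([5,6]): every op whose interval crosses 5..6
e1 [1,2]: before
e2 [3,4]: before
e4 [7,8]: after
e5 [9,10]: after
e6 [11,12]: after
e7 [13,14]: after
e8 [15,16]: after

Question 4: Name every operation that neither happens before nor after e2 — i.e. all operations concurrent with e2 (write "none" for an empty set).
none

e2 spans [3,4]; an op avoiding the whole window 3..4 is ordered, any other is concurrent
e1 [1,2]: before
e3 [5,6]: after
e4 [7,8]: after
e5 [9,10]: after
e6 [11,12]: after
e7 [13,14]: after
e8 [15,16]: after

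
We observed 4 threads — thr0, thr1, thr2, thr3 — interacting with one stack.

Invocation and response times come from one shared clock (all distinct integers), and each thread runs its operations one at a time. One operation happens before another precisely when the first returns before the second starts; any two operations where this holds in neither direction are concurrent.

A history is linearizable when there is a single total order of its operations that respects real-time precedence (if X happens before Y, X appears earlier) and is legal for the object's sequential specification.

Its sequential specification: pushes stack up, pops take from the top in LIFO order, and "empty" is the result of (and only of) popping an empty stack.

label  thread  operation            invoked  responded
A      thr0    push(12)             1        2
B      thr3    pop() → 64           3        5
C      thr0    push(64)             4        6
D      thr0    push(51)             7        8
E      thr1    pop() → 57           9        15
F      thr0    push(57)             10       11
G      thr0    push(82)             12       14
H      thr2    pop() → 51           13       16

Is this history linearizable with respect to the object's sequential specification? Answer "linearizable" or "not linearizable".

linearizable

one valid linearization: A, C, B, D, F, E, H, G
step 1: A push(12) — stack <12>
step 2: C push(64) — stack <12,64>
step 3: B pop() → 64 — stack <12>
step 4: D push(51) — stack <12,51>
step 5: F push(57) — stack <12,51,57>
step 6: E pop() → 57 — stack <12,51>
step 7: H pop() → 51 — stack <12>
step 8: G push(82) — stack <12,82>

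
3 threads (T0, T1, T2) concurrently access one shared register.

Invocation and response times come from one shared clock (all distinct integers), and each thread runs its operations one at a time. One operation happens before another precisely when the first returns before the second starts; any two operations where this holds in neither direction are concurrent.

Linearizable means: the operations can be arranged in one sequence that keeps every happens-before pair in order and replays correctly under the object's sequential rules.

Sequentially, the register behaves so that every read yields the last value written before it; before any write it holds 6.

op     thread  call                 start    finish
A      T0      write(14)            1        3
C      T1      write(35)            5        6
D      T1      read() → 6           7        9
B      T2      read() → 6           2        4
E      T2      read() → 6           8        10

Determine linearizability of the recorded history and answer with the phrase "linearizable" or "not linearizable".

events 1..8 are fine; event 9 — the response of D at time 9 — makes the prefix non-linearizable
all 2 real-time-respecting orders fail — 4 completed register operations, no legal replay
include/drop combinations of the 1 pending operation (E) were all tried; none helps
for example A, B, C, D (pending dropped) fails at step 2: B read() → 6 is not legal there
for example B, A, C, D (pending dropped) fails at step 4: D read() → 6 is not legal there

not linearizable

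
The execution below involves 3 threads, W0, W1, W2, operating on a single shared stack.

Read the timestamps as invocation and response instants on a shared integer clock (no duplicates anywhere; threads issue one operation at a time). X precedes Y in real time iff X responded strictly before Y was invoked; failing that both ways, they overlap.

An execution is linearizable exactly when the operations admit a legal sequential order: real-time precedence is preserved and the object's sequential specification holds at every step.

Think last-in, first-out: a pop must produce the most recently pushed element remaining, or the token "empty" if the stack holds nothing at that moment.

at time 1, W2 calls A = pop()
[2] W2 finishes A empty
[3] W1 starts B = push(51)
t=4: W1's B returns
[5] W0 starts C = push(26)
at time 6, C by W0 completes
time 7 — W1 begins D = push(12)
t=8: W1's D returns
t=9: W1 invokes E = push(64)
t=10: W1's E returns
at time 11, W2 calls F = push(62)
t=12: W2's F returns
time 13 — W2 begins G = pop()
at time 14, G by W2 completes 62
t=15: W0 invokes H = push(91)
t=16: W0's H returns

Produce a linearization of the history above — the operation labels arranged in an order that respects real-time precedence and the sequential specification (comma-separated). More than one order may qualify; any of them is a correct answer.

step 1: A pop() → empty — stack <>
step 2: B push(51) — stack <51>
step 3: C push(26) — stack <51,26>
step 4: D push(12) — stack <51,26,12>
step 5: E push(64) — stack <51,26,12,64>
step 6: F push(62) — stack <51,26,12,64,62>
step 7: G pop() → 62 — stack <51,26,12,64>
step 8: H push(91) — stack <51,26,12,64,91>

A, B, C, D, E, F, G, H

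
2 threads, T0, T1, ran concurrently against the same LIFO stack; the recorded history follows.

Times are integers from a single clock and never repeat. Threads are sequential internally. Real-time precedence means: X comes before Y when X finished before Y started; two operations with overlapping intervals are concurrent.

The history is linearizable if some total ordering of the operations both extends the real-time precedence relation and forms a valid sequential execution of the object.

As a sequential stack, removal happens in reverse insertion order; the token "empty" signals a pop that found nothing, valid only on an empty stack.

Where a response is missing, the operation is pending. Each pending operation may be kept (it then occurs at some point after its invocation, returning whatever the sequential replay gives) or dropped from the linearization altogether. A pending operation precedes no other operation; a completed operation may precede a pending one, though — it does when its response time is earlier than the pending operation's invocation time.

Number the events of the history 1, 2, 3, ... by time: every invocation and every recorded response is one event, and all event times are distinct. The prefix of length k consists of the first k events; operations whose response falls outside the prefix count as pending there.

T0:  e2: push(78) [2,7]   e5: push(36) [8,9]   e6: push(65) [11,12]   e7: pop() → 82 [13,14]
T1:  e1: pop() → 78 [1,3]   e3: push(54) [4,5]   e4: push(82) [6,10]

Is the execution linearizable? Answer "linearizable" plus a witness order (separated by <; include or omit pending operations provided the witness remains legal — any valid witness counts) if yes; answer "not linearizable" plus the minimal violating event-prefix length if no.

prefix check: 1..13 passes, 1..14 fails once e7's time-14 response joins
every one of the 7 real-time-consistent orders over 7 completed LIFO stack ops fails the sequential spec
for example e1, e2, e3, e4, e5, e6, e7 fails at step 1: e1 pop() → 78 is not legal there
for example e1, e2, e3, e5, e4, e6, e7 fails at step 1: e1 pop() → 78 is not legal there

not linearizable — minimal violating prefix: 14 events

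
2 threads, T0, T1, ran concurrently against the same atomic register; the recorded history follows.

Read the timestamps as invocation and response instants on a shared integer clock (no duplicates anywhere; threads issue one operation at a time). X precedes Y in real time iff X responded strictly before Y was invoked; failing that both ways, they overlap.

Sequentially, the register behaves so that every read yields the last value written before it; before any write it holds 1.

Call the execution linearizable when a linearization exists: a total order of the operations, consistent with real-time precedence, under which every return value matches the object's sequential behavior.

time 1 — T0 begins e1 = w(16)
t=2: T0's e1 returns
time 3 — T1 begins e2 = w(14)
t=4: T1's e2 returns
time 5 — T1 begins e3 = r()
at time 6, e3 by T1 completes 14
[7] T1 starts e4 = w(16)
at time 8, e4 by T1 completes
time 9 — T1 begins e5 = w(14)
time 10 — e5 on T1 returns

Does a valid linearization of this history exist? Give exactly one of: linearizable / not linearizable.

witness order: e1, e2, e3, e4, e5
after step 1 (e1 w(16)): value 16
after step 2 (e2 w(14)): value 14
after step 3 (e3 r() → 14): value 14
after step 4 (e4 w(16)): value 16
after step 5 (e5 w(14)): value 14

linearizable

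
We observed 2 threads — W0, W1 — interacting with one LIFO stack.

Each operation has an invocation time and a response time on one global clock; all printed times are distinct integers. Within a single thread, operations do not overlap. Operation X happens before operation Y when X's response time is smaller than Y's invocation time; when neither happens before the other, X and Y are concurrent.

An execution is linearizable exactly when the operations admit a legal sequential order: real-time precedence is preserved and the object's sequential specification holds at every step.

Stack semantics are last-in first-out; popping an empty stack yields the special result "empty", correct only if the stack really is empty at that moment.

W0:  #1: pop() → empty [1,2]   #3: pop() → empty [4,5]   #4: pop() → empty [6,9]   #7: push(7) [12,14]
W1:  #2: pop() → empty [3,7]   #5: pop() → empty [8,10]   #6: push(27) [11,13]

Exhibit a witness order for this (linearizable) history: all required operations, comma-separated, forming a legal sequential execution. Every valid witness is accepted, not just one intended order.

#1, #2, #3, #4, #5, #6, #7

after step 1 (#1 pop() → empty): stack <>
after step 2 (#2 pop() → empty): stack <>
after step 3 (#3 pop() → empty): stack <>
after step 4 (#4 pop() → empty): stack <>
after step 5 (#5 pop() → empty): stack <>
after step 6 (#6 push(27)): stack <27>
after step 7 (#7 push(7)): stack <27,7>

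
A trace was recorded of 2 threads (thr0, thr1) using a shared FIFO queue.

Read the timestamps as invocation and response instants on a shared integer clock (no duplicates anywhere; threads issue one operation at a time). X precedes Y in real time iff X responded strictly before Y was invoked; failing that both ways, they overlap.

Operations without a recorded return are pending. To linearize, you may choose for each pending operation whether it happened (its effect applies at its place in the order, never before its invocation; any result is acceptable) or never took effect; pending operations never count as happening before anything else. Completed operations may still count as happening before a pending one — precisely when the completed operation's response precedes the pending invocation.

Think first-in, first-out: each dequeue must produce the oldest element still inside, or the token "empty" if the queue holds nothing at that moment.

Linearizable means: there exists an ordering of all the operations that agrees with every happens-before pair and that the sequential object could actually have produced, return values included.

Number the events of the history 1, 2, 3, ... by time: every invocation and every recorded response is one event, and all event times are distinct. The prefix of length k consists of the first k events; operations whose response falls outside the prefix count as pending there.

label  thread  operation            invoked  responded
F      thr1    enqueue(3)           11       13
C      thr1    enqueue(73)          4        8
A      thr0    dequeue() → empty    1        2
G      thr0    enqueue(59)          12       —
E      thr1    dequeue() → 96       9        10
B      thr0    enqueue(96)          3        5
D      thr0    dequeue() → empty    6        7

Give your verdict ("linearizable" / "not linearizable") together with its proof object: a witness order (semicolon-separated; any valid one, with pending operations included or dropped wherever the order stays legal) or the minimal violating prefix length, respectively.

through event 6 a valid linearization exists; event 7 (D responding at time 7) ends that
a single order respects real time; the 3 completed FIFO queue operations fail replay along it
every completion of the 1 pending operation (C) was checked; none linearizes
for example A, B, D (pending dropped) fails at step 3: D dequeue() → empty is not legal there

not linearizable — minimal violating prefix: 7 events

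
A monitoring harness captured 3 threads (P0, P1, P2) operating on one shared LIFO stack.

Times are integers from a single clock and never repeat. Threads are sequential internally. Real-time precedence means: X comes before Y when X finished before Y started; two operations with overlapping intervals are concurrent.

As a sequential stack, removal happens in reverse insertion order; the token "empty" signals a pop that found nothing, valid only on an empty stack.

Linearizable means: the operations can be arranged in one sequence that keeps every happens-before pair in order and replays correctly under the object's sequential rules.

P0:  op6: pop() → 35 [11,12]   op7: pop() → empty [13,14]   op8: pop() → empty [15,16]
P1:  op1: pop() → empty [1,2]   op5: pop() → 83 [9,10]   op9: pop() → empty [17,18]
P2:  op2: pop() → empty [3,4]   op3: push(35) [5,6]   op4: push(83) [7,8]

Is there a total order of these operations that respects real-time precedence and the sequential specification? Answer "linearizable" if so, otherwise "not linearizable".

linearizable

one valid linearization: op1, op2, op3, op4, op5, op6, op7, op8, op9
1. op1 pop() → empty, leaving stack <>
2. op2 pop() → empty, leaving stack <>
3. op3 push(35), leaving stack <35>
4. op4 push(83), leaving stack <35,83>
5. op5 pop() → 83, leaving stack <35>
6. op6 pop() → 35, leaving stack <>
7. op7 pop() → empty, leaving stack <>
8. op8 pop() → empty, leaving stack <>
9. op9 pop() → empty, leaving stack <>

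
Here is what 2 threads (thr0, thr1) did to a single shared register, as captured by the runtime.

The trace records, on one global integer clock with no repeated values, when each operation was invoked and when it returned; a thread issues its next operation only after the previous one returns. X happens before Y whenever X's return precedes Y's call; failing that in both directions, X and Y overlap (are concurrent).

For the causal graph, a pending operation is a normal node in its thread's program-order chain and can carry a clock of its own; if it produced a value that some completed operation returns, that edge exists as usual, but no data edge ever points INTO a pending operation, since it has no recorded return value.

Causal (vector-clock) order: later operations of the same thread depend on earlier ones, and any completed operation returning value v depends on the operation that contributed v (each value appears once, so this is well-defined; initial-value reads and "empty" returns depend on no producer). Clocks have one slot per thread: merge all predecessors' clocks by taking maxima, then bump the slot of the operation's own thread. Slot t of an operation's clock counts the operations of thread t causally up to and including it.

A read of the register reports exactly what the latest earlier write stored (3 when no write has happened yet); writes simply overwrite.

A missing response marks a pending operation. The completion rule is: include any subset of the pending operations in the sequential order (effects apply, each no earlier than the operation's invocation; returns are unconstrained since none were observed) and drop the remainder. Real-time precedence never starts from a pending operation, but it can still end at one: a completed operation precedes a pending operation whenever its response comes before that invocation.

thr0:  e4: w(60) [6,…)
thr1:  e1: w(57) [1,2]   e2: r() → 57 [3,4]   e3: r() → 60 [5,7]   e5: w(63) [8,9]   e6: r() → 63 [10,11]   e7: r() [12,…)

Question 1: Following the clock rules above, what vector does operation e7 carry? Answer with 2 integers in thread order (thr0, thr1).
Answer: (1, 6)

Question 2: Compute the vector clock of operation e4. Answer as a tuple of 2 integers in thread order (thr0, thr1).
Answer: (1, 0)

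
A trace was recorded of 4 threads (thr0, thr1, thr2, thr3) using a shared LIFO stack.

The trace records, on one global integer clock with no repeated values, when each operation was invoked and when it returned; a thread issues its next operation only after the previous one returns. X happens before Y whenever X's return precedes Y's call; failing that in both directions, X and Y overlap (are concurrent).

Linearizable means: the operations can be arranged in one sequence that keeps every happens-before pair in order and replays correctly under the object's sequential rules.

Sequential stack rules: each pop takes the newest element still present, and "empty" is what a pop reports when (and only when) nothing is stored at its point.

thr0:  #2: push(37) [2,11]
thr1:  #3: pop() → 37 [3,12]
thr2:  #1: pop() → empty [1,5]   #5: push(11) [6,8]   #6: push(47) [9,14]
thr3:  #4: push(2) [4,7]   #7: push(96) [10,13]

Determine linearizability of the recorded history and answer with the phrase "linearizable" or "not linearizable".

witness order: #1, #2, #3, #4, #5, #6, #7
step 1: #1 pop() → empty — stack <>
step 2: #2 push(37) — stack <37>
step 3: #3 pop() → 37 — stack <>
step 4: #4 push(2) — stack <2>
step 5: #5 push(11) — stack <2,11>
step 6: #6 push(47) — stack <2,11,47>
step 7: #7 push(96) — stack <2,11,47,96>

linearizable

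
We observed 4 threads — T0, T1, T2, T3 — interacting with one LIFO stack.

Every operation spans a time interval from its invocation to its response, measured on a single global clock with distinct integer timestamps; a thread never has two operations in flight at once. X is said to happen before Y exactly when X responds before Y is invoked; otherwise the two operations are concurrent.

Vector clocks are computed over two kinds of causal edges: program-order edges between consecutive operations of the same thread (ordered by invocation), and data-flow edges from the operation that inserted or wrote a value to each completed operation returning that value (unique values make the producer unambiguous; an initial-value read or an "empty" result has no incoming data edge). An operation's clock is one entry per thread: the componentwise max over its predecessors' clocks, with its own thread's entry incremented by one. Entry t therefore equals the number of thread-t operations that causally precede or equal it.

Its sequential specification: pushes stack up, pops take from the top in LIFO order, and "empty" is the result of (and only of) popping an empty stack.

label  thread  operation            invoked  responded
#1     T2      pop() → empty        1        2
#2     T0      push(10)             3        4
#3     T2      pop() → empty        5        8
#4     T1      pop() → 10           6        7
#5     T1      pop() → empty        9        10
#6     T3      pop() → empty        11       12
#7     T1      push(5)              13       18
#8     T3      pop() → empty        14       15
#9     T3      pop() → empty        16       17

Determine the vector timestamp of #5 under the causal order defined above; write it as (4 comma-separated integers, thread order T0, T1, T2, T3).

VC(#6, invoked at 11): no causal predecessors; +1 on T3 → (0, 0, 0, 1)
VC(#1, invoked at 1): no causal predecessors; +1 on T2 → (0, 0, 1, 0)
VC(#2, invoked at 3): no causal predecessors; +1 on T0 → (1, 0, 0, 0)
invoked at 14, #8 merges VC(#6)=(0, 0, 0, 1) and bumps T3's slot → (0, 0, 0, 2)
invoked at 5, #3 merges VC(#1)=(0, 0, 1, 0) and bumps T2's slot → (0, 0, 2, 0)
invoked at 6, #4 merges VC(#2)=(1, 0, 0, 0) and bumps T1's slot → (1, 1, 0, 0)
invoked at 16, #9 merges VC(#8)=(0, 0, 0, 2) and bumps T3's slot → (0, 0, 0, 3)
invoked at 9, #5 merges VC(#4)=(1, 1, 0, 0) and bumps T1's slot → (1, 2, 0, 0)
invoked at 13, #7 merges VC(#5)=(1, 2, 0, 0) and bumps T1's slot → (1, 3, 0, 0)
target: VC(#5) = (1, 2, 0, 0)

(1, 2, 0, 0)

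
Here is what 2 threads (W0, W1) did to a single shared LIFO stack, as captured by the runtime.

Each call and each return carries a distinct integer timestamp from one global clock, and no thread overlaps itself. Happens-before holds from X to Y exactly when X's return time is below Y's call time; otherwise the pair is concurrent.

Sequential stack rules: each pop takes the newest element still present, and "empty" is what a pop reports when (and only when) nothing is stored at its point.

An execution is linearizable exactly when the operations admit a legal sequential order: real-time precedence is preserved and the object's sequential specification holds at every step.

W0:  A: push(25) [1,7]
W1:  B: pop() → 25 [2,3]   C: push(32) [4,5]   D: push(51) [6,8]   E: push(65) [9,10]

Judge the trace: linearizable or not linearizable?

linearizable

a witness: A, B, C, D, E
after step 1 (A push(25)): stack <25>
after step 2 (B pop() → 25): stack <>
after step 3 (C push(32)): stack <32>
after step 4 (D push(51)): stack <32,51>
after step 5 (E push(65)): stack <32,51,65>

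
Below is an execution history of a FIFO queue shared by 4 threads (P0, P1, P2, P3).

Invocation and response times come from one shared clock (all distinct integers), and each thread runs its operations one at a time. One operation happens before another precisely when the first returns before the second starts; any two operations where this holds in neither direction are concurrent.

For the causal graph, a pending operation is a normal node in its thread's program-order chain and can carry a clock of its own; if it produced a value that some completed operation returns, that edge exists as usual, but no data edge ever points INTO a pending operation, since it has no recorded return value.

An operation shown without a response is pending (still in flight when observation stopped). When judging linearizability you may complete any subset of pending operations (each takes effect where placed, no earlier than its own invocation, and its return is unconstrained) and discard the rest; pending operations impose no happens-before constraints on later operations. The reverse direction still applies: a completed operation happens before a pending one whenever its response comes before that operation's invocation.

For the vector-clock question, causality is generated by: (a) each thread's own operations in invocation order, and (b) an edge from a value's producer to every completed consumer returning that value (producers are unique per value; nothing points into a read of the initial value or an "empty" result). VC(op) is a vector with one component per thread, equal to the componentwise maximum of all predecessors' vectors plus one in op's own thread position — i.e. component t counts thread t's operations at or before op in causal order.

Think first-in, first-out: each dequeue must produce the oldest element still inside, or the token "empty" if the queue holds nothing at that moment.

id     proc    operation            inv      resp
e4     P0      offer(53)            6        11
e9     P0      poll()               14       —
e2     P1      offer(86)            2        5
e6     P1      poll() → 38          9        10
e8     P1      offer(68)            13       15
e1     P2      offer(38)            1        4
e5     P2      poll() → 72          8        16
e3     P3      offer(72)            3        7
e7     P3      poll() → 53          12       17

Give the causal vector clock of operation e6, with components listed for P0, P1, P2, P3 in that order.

(0, 2, 1, 0)

root op e3, invoked 3: fresh clock plus P3's own tick → (0, 0, 0, 1)
root op e1, invoked 1: fresh clock plus P2's own tick → (0, 0, 1, 0)
root op e2, invoked 2: fresh clock plus P1's own tick → (0, 1, 0, 0)
root op e4, invoked 6: fresh clock plus P0's own tick → (1, 0, 0, 0)
VC(e9, invoked at 14): max of VC(e4)=(1, 0, 0, 0), then +1 on thread P0 → (2, 0, 0, 0)
VC(e5, invoked at 8): max of VC(e1)=(0, 0, 1, 0), VC(e3)=(0, 0, 0, 1), then +1 on thread P2 → (0, 0, 2, 1)
VC(e6, invoked at 9): max of VC(e1)=(0, 0, 1, 0), VC(e2)=(0, 1, 0, 0), then +1 on thread P1 → (0, 2, 1, 0)
VC(e7, invoked at 12): max of VC(e3)=(0, 0, 0, 1), VC(e4)=(1, 0, 0, 0), then +1 on thread P3 → (1, 0, 0, 2)
VC(e8, invoked at 13): max of VC(e6)=(0, 2, 1, 0), then +1 on thread P1 → (0, 3, 1, 0)
target: VC(e6) = (0, 2, 1, 0)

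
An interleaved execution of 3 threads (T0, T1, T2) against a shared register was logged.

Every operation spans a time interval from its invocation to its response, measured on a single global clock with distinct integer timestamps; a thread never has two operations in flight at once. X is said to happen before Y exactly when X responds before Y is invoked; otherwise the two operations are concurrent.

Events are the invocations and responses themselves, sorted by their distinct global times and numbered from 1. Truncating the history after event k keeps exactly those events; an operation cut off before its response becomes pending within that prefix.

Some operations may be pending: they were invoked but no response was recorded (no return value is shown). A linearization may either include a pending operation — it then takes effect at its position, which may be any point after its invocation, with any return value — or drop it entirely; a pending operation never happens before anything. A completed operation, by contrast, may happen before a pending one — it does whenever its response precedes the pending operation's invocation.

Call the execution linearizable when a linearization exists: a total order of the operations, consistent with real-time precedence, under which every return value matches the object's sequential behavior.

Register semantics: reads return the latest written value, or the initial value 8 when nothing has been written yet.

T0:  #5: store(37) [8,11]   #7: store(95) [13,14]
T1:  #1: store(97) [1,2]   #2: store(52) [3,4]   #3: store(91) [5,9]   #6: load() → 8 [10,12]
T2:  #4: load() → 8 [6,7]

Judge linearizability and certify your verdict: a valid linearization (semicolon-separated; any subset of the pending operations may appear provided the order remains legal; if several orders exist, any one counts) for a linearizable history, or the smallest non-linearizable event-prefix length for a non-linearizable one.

not linearizable — minimal violating prefix: 7 events

events 1..6 are fine; event 7 — the response of #4 at time 7 — makes the prefix non-linearizable
the completed operations (3 total) allow one real-time order; the register replay rejects it
including or dropping the 1 pending operation (#3) in any combination fails
sample order #1, #2, #4 (pending dropped) stalls at step 3 — #4 load() → 8 has no legal effect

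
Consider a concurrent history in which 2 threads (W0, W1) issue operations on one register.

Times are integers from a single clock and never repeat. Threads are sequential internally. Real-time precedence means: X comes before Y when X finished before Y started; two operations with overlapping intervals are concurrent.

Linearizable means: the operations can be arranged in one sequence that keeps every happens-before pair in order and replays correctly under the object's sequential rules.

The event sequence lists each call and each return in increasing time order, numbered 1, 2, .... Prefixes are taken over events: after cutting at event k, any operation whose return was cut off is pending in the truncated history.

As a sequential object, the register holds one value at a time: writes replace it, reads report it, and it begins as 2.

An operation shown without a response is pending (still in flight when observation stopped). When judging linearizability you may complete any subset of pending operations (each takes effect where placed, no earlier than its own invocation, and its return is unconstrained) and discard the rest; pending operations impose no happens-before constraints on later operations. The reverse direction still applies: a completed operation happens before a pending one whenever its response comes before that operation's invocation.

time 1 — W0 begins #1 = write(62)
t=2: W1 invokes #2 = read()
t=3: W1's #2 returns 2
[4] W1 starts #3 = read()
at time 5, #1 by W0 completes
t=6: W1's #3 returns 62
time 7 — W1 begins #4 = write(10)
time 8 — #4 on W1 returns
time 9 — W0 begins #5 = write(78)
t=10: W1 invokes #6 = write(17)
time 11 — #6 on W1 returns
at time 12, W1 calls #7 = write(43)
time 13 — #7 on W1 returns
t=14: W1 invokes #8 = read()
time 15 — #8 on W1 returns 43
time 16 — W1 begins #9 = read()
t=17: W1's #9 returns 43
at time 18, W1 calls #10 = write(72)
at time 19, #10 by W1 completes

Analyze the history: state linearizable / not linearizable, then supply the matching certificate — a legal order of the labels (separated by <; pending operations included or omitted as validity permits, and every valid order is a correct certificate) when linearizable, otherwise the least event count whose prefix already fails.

step 1: #2 read() → 2 — value 2
step 2: #1 write(62) — value 62
step 3: #3 read() → 62 — value 62
step 4: #4 write(10) — value 10
step 5: #5 write(78) (pending, included) — value 78
step 6: #6 write(17) — value 17
step 7: #7 write(43) — value 43
step 8: #8 read() → 43 — value 43
step 9: #9 read() → 43 — value 43
step 10: #10 write(72) — value 72

linearizable — witness: #2 < #1 < #3 < #4 < #5 < #6 < #7 < #8 < #9 < #10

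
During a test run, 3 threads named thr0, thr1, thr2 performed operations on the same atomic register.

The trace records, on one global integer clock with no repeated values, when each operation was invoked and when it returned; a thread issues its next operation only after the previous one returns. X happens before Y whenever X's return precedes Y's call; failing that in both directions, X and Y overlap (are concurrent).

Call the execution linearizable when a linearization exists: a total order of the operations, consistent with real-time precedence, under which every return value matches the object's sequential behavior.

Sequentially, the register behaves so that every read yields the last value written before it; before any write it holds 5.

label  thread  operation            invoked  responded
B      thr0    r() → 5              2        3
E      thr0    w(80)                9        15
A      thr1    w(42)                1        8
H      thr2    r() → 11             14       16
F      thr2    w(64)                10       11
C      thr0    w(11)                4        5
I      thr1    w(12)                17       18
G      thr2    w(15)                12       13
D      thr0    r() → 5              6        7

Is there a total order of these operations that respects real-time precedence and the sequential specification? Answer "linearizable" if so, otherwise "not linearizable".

not linearizable

cut after 6 events: linearizable; cut after 7 events (D responds, time 7): not linearizable
exhaustive check: the 3 completed atomic register ops admit one real-time order; illegal
no completion choice of the 1 pending operation (A) rescues it — every subset was tried
e.g. B, C, D (pending dropped): illegal at step 3, since D r() → 5 cannot apply there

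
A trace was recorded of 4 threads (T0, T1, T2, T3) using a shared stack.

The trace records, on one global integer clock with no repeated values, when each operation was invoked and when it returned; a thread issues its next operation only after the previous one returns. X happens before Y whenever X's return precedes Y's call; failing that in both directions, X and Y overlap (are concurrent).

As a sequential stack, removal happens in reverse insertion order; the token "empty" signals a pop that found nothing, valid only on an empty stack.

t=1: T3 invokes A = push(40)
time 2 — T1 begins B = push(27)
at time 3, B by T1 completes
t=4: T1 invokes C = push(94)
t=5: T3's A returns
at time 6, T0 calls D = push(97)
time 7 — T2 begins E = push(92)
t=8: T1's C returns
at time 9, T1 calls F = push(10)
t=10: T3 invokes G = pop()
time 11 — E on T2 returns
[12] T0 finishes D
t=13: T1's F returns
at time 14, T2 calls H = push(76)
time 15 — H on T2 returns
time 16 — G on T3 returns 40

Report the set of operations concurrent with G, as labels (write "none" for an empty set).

G spans [10,16]: anything still running between times 10 and 16 counts as concurrent
A [1,5]: before
B [2,3]: before
C [4,8]: before
D [6,12]: concurrent
E [7,11]: concurrent
F [9,13]: concurrent
H [14,15]: concurrent

D, E, F, H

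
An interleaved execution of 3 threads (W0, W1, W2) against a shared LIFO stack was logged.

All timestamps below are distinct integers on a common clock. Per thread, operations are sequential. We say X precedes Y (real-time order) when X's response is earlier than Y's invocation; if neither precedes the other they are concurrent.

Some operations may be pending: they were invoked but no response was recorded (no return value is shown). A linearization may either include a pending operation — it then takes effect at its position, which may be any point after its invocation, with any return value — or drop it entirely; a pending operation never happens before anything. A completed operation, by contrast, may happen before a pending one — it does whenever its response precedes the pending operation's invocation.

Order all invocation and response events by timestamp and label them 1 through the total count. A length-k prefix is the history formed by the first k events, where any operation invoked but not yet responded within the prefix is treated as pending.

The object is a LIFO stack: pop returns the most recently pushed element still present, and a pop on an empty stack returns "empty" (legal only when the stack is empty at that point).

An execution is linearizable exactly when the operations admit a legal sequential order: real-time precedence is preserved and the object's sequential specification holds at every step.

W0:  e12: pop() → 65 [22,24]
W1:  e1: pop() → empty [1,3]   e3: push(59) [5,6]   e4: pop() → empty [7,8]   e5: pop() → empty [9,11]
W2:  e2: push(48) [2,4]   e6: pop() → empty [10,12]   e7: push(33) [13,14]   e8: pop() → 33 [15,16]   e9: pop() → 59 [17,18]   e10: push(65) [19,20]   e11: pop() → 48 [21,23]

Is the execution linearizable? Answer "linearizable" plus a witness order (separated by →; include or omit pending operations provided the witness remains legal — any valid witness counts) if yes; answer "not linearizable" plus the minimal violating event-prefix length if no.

not linearizable — minimal violating prefix: 8 events

prefix check: 1..7 passes, 1..8 fails once e4's time-8 response joins
4 completed operations, 2 real-time-consistent orders — every LIFO stack replay fails
e.g. e1, e2, e3, e4: illegal at step 4, since e4 pop() → empty cannot apply there
e.g. e2, e1, e3, e4: illegal at step 2, since e1 pop() → empty cannot apply there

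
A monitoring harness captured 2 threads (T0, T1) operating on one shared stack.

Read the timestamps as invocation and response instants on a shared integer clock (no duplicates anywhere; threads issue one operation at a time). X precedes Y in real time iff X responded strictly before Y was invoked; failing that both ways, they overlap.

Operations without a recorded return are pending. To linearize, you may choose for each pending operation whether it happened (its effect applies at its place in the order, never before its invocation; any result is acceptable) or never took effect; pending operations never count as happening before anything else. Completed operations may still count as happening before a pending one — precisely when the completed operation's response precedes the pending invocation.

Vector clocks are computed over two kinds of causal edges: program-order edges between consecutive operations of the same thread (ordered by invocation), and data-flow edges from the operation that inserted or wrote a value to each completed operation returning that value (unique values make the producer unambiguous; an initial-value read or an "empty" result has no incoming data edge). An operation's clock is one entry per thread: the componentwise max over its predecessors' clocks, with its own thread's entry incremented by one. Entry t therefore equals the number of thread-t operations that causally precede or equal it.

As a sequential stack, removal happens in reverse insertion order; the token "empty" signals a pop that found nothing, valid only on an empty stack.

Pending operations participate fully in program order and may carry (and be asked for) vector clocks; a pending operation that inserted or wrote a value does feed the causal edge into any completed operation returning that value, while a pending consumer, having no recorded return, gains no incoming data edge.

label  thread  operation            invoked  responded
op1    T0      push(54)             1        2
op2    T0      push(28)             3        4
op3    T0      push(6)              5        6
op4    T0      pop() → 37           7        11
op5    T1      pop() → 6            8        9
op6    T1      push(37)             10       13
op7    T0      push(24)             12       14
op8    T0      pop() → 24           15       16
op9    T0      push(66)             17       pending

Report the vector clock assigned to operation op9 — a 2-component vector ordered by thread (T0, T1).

root op op1, invoked 1: fresh clock plus T0's own tick → (1, 0)
op2, invoked 3, takes VC(op1)=(1, 0) under max, adds 1 for T0 → (2, 0)
op3, invoked 5, takes VC(op2)=(2, 0) under max, adds 1 for T0 → (3, 0)
op5, invoked 8, takes VC(op3)=(3, 0) under max, adds 1 for T1 → (3, 1)
op6, invoked 10, takes VC(op5)=(3, 1) under max, adds 1 for T1 → (3, 2)
op4, invoked 7, takes VC(op3)=(3, 0), VC(op6)=(3, 2) under max, adds 1 for T0 → (4, 2)
op7, invoked 12, takes VC(op4)=(4, 2) under max, adds 1 for T0 → (5, 2)
op8, invoked 15, takes VC(op7)=(5, 2) under max, adds 1 for T0 → (6, 2)
op9, invoked 17, takes VC(op8)=(6, 2) under max, adds 1 for T0 → (7, 2)
target: VC(op9) = (7, 2)

(7, 2)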